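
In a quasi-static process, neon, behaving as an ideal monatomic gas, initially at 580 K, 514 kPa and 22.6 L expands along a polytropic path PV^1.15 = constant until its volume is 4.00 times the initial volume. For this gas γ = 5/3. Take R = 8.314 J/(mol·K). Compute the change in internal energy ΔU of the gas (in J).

n = P₁V₁/(RT₁) = 514×22.6/(8.314×580) = 2.41 mol.
Polytropic n=1.15: T₂ = T₁(V₁/V₂)^(n−1) = 580×(0.250)^0.15 = 471 K; P₂ = P₁(V₁/V₂)^n = 104 kPa.
For an ideal gas ΔU = nCvΔT with Cv = (3/2)R = 12.5 J/(mol·K).
ΔU = 2.41×12.5×(471−580) = -3270 J.

-3270 J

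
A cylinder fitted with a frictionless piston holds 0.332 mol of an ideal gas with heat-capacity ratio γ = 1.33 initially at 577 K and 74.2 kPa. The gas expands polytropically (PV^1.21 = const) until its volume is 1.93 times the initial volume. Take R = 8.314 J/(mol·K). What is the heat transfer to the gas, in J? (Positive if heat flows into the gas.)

356 J

V₁ = nRT₁/P₁ = 0.332×8.314×577/74.2 = 21.5 L.
Polytropic n=1.21: T₂ = T₁(V₁/V₂)^(n−1) = 577×(0.518)^0.21 = 503 K; P₂ = P₁(V₁/V₂)^n = 33.5 kPa.
W = (P₁V₁−P₂V₂)/(n−1) = (74.2×21.5−33.5×41.4)/0.21 = 978 J.
ΔU = nCvΔT = 0.332×25.2×(503−577) = -622 J.
Q = ΔU + W = 356 J.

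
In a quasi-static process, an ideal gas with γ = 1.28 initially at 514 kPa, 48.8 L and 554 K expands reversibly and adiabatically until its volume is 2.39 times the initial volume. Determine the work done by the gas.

19400 J

n = P₁V₁/(RT₁) = 514×48.8/(8.314×554) = 5.45 mol.
Adiabatic: TV^(γ−1) = const ⇒ T₂ = 554×(0.418)^0.280 = 434 K; PV^γ = const ⇒ P₂ = 169 kPa.
ΔU = nCvΔT = 5.45×29.7×(434−554) = -19400 J.
Q = 0 for an adiabatic process, so W = −ΔU = 19400 J.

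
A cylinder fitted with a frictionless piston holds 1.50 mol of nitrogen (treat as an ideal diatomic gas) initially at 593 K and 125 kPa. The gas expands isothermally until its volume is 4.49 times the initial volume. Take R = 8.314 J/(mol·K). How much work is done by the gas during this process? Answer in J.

11100 J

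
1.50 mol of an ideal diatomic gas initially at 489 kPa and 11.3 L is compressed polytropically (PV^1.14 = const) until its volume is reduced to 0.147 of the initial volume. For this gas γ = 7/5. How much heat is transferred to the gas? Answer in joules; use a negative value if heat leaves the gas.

-7900 J

T₁ = P₁V₁/(nR) = 489×11.3/(1.50×8.314) = 443 K.
Polytropic n=1.14: T₂ = T₁(V₁/V₂)^(n−1) = 443×(6.80)^0.14 = 580 K; P₂ = P₁(V₁/V₂)^n = 4350 kPa.
W = (P₁V₁−P₂V₂)/(n−1) = (489×11.3−4350×1.66)/0.14 = -12200 J.
ΔU = nCvΔT = 1.50×20.8×(580−443) = 4250 J.
Q = ΔU + W = -7900 J.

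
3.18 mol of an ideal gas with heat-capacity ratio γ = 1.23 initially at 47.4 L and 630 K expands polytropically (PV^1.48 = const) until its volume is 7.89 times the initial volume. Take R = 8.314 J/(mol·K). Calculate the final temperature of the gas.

234 K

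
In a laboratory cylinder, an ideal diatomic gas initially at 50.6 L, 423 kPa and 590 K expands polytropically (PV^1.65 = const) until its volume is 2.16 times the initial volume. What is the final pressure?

119 kPa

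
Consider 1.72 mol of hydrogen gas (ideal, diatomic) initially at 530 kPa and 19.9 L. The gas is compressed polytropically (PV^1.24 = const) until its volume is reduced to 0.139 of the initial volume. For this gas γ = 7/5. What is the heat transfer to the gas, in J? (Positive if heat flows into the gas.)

T₁ = P₁V₁/(nR) = 530×19.9/(1.72×8.314) = 738 K.
Polytropic n=1.24: T₂ = T₁(V₁/V₂)^(n−1) = 738×(7.19)^0.24 = 1180 K; P₂ = P₁(V₁/V₂)^n = 6120 kPa.
W = (P₁V₁−P₂V₂)/(n−1) = (530×19.9−6120×2.77)/0.24 = -26600 J.
ΔU = nCvΔT = 1.72×20.8×(1180−738) = 16000 J.
Q = ΔU + W = -10600 J.

-10600 J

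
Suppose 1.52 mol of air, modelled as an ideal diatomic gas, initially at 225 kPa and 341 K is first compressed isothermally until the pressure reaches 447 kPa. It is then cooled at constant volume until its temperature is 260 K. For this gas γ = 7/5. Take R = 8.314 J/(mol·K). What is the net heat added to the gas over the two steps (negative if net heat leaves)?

-5520 J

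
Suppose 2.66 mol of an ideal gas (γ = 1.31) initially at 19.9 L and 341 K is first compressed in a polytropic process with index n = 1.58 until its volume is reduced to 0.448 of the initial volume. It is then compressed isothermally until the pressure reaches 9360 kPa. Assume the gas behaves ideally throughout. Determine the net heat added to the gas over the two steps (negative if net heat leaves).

P₁ = nRT₁/V₁ = 2.66×8.314×341/19.9 = 379 kPa.
Step 1 — Polytropic n=1.58: T₂ = T₁(V₁/V₂)^(n−1) = 341×(2.23)^0.58 = 543 K; P₂ = P₁(V₁/V₂)^n = 1350 kPa.
W = (P₁V₁−P₂V₂)/(n−1) = (379×19.9−1350×8.92)/0.58 = -7710 J.
ΔU = nCvΔT = 2.66×26.8×(543−341) = 14400 J.
Q = ΔU + W = 6720 J.
State after step 1: P = 1350 kPa, V = 8.92 L, T = 543 K.
Step 2 — Isothermal: T stays 543 K; PV = const ⇒ V₂ = 1.28 L, P₂ = 9360 kPa.
ΔU = 0 (ideal gas, T constant).
W = nRT ln(V₂/V₁) = 2.66×8.314×543×ln(0.144) = -23300 J.
Q = ΔU + W = -23300 J.
Net over both steps: W = -31000 J, Q = -16600 J, ΔU = 14400 J.

-16600 J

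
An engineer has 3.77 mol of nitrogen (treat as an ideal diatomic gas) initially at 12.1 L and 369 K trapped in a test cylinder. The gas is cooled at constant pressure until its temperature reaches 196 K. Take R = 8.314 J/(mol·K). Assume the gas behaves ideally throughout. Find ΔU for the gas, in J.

-13600 J

P₁ = nRT₁/V₁ = 3.77×8.314×369/12.1 = 956 kPa.
Isobaric: P stays 956 kPa; V/T = const ⇒ T₂ = 196 K, V₂ = 6.43 L.
For an ideal gas ΔU = nCvΔT with Cv = (5/2)R = 20.8 J/(mol·K).
ΔU = 3.77×20.8×(196−369) = -13600 J.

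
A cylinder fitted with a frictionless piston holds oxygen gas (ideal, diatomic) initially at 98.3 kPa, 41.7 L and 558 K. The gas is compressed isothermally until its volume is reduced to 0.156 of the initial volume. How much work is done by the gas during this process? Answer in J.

-7620 J

n = P₁V₁/(RT₁) = 98.3×41.7/(8.314×558) = 0.884 mol.
Isothermal: T stays 558 K; PV = const ⇒ V₂ = 6.51 L, P₂ = 630 kPa.
W = nRT ln(V₂/V₁) = 0.884×8.314×558×ln(0.156) = -7620 J.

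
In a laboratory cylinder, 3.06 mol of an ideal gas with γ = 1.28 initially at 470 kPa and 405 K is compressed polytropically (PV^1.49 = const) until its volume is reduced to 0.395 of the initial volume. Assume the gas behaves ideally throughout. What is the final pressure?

V₁ = nRT₁/P₁ = 3.06×8.314×405/470 = 21.9 L.
Polytropic n=1.49: T₂ = T₁(V₁/V₂)^(n−1) = 405×(2.53)^0.49 = 638 K; P₂ = P₁(V₁/V₂)^n = 1880 kPa.

1880 kPa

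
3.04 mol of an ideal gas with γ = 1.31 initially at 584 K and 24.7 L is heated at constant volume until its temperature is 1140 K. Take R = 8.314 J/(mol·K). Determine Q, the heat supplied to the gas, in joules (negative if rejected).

45300 J

P₁ = nRT₁/V₁ = 3.04×8.314×584/24.7 = 598 kPa.
Isochoric: V stays 24.7 L; P/T = const ⇒ T₂ = 1140 K, P₂ = 1170 kPa.
W = 0 (no volume change).
ΔU = nCvΔT = 3.04×26.8×(1140−584) = 45300 J.
Q = ΔU = 45300 J.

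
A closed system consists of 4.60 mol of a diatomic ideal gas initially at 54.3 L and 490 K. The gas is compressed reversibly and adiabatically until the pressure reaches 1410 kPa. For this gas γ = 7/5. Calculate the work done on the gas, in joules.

23200 J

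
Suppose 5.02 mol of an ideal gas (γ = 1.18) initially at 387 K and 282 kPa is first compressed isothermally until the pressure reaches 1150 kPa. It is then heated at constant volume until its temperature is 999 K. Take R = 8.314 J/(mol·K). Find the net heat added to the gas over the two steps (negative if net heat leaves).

V₁ = nRT₁/P₁ = 5.02×8.314×387/282 = 57.3 L.
Step 1 — Isothermal: T stays 387 K; PV = const ⇒ V₂ = 14.0 L, P₂ = 1150 kPa.
ΔU = 0 (ideal gas, T constant).
W = nRT ln(V₂/V₁) = 5.02×8.314×387×ln(0.245) = -22700 J.
Q = ΔU + W = -22700 J.
State after step 1: P = 1150 kPa, V = 14.0 L, T = 387 K.
Step 2 — Isochoric: V stays 14.0 L; P/T = const ⇒ T₂ = 999 K, P₂ = 2970 kPa.
W = 0 (no volume change).
ΔU = nCvΔT = 5.02×46.2×(999−387) = 142000 J.
Q = ΔU = 142000 J.
Net over both steps: W = -22700 J, Q = 119000 J, ΔU = 142000 J.

119000 J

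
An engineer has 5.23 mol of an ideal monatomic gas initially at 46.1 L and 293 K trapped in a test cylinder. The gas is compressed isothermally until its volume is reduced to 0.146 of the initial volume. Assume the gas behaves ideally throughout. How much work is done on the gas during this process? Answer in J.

P₁ = nRT₁/V₁ = 5.23×8.314×293/46.1 = 276 kPa.
Isothermal: T stays 293 K; PV = const ⇒ V₂ = 6.73 L, P₂ = 1890 kPa.
W = nRT ln(V₂/V₁) = 5.23×8.314×293×ln(0.146) = -24500 J.
Work done on the gas = −W_by = 24500 J.

24500 J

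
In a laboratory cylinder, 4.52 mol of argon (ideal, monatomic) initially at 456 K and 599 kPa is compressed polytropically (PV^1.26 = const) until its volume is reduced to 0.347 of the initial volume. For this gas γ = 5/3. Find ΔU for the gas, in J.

V₁ = nRT₁/P₁ = 4.52×8.314×456/599 = 28.6 L.
Polytropic n=1.26: T₂ = T₁(V₁/V₂)^(n−1) = 456×(2.88)^0.26 = 600 K; P₂ = P₁(V₁/V₂)^n = 2270 kPa.
For an ideal gas ΔU = nCvΔT with Cv = (3/2)R = 12.5 J/(mol·K).
ΔU = 4.52×12.5×(600−456) = 8140 J.

8140 J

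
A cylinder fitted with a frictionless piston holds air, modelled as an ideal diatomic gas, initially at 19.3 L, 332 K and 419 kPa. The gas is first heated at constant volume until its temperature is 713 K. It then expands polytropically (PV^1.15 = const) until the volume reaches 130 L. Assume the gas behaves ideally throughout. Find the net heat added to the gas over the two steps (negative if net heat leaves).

n = P₁V₁/(RT₁) = 419×19.3/(8.314×332) = 2.93 mol.
Step 1 — Isochoric: V stays 19.3 L; P/T = const ⇒ T₂ = 713 K, P₂ = 900 kPa.
W = 0 (no volume change).
ΔU = nCvΔT = 2.93×20.8×(713−332) = 23200 J.
Q = ΔU = 23200 J.
State after step 1: P = 900 kPa, V = 19.3 L, T = 713 K.
Step 2 — Polytropic n=1.15: T₂ = T₁(V₁/V₂)^(n−1) = 713×(0.148)^0.15 = 536 K; P₂ = P₁(V₁/V₂)^n = 100 kPa.
W = (P₁V₁−P₂V₂)/(n−1) = (900×19.3−100×130)/0.15 = 28800 J.
ΔU = nCvΔT = 2.93×20.8×(536−713) = -10800 J.
Q = ΔU + W = 18000 J.
Net over both steps: W = 28800 J, Q = 41200 J, ΔU = 12400 J.

41200 J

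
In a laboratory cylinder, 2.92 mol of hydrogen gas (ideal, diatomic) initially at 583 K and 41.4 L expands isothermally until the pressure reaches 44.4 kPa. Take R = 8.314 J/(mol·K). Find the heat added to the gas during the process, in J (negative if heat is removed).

28900 J

P₁ = nRT₁/V₁ = 2.92×8.314×583/41.4 = 342 kPa.
Isothermal: T stays 583 K; PV = const ⇒ V₂ = 319 L, P₂ = 44.4 kPa.
ΔU = 0 (ideal gas, T constant).
W = nRT ln(V₂/V₁) = 2.92×8.314×583×ln(7.70) = 28900 J.
Q = ΔU + W = 28900 J.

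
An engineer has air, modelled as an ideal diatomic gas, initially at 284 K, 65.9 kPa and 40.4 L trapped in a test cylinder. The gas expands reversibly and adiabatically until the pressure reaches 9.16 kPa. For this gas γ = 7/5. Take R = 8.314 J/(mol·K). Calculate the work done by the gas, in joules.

n = P₁V₁/(RT₁) = 65.9×40.4/(8.314×284) = 1.13 mol.
Adiabatic: T₂/T₁ = (P₂/P₁)^((γ−1)/γ) ⇒ T₂ = 284×(0.139)^0.286 = 162 K; V₂ = 165 L.
ΔU = nCvΔT = 1.13×20.8×(162−284) = -2870 J.
Q = 0 for an adiabatic process, so W = −ΔU = 2870 J.

2870 J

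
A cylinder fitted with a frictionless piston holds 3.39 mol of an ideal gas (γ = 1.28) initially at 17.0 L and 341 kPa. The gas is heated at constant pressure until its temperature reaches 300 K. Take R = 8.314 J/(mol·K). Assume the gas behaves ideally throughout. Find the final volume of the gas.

24.8 L

T₁ = P₁V₁/(nR) = 341×17.0/(3.39×8.314) = 206 K.
Isobaric: P stays 341 kPa; V/T = const ⇒ T₂ = 300 K, V₂ = 24.8 L.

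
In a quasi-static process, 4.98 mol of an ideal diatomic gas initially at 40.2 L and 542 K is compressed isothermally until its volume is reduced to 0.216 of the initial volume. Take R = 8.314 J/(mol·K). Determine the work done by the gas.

-34400 J

P₁ = nRT₁/V₁ = 4.98×8.314×542/40.2 = 558 kPa.
Isothermal: T stays 542 K; PV = const ⇒ V₂ = 8.68 L, P₂ = 2580 kPa.
W = nRT ln(V₂/V₁) = 4.98×8.314×542×ln(0.216) = -34400 J.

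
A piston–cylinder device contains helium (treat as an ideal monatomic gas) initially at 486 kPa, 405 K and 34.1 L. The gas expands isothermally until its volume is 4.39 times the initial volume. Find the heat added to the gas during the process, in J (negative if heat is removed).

n = P₁V₁/(RT₁) = 486×34.1/(8.314×405) = 4.92 mol.
Isothermal: T stays 405 K; PV = const ⇒ V₂ = 150 L, P₂ = 111 kPa.
ΔU = 0 (ideal gas, T constant).
W = nRT ln(V₂/V₁) = 4.92×8.314×405×ln(4.39) = 24500 J.
Q = ΔU + W = 24500 J.

24500 J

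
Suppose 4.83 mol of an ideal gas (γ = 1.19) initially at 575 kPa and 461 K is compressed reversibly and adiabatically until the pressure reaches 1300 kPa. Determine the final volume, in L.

16.2 L

V₁ = nRT₁/P₁ = 4.83×8.314×461/575 = 32.2 L.
Adiabatic: T₂/T₁ = (P₂/P₁)^((γ−1)/γ) ⇒ T₂ = 461×(2.26)^0.160 = 525 K; V₂ = 16.2 L.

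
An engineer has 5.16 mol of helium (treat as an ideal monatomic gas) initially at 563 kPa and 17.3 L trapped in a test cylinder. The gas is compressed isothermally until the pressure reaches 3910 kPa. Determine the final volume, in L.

T₁ = P₁V₁/(nR) = 563×17.3/(5.16×8.314) = 227 K.
Isothermal: T stays 227 K; PV = const ⇒ V₂ = 2.49 L, P₂ = 3910 kPa.

2.49 L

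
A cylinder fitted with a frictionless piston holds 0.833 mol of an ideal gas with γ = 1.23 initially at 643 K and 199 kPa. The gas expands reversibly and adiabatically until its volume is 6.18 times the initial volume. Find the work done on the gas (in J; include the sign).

V₁ = nRT₁/P₁ = 0.833×8.314×643/199 = 22.4 L.
Adiabatic: TV^(γ−1) = const ⇒ T₂ = 643×(0.162)^0.230 = 423 K; PV^γ = const ⇒ P₂ = 21.2 kPa.
ΔU = nCvΔT = 0.833×36.1×(423−643) = -6630 J.
Q = 0 for an adiabatic process, so W = −ΔU = 6630 J.
Work done on the gas = −W_by = -6630 J.

-6630 J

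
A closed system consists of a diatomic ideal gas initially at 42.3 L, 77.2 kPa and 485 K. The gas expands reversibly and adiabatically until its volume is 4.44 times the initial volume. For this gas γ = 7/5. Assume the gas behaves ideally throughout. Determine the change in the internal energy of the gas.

-3670 J

n = P₁V₁/(RT₁) = 77.2×42.3/(8.314×485) = 0.810 mol.
Adiabatic: TV^(γ−1) = const ⇒ T₂ = 485×(0.225)^0.400 = 267 K; PV^γ = const ⇒ P₂ = 9.58 kPa.
For an ideal gas ΔU = nCvΔT with Cv = (5/2)R = 20.8 J/(mol·K).
ΔU = 0.810×20.8×(267−485) = -3670 J.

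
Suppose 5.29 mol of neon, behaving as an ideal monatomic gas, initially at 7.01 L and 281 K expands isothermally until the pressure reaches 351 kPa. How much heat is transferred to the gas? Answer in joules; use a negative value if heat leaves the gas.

19900 J

P₁ = nRT₁/V₁ = 5.29×8.314×281/7.01 = 1760 kPa.
Isothermal: T stays 281 K; PV = const ⇒ V₂ = 35.2 L, P₂ = 351 kPa.
ΔU = 0 (ideal gas, T constant).
W = nRT ln(V₂/V₁) = 5.29×8.314×281×ln(5.02) = 19900 J.
Q = ΔU + W = 19900 J.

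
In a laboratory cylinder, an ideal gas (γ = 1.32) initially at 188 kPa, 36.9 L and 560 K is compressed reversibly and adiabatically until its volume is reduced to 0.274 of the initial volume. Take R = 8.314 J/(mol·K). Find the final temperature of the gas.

847 K

Adiabatic: TV^(γ−1) = const ⇒ T₂ = 560×(3.65)^0.320 = 847 K; PV^γ = const ⇒ P₂ = 1040 kPa.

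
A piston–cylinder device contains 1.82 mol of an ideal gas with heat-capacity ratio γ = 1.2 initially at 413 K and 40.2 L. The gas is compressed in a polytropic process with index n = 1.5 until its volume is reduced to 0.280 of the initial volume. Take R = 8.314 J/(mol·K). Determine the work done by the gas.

P₁ = nRT₁/V₁ = 1.82×8.314×413/40.2 = 155 kPa.
Polytropic n=1.5: T₂ = T₁(V₁/V₂)^(n−1) = 413×(3.57)^0.50 = 780 K; P₂ = P₁(V₁/V₂)^n = 1050 kPa.
W = (P₁V₁−P₂V₂)/(n−1) = (155×40.2−1050×11.3)/0.50 = -11100 J.

-11100 J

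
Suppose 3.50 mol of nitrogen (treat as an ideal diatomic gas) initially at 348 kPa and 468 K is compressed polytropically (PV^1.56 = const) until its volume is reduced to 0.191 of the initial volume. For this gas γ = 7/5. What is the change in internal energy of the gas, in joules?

52000 J

V₁ = nRT₁/P₁ = 3.50×8.314×468/348 = 39.1 L.
Polytropic n=1.56: T₂ = T₁(V₁/V₂)^(n−1) = 468×(5.24)^0.56 = 1180 K; P₂ = P₁(V₁/V₂)^n = 4600 kPa.
For an ideal gas ΔU = nCvΔT with Cv = (5/2)R = 20.8 J/(mol·K).
ΔU = 3.50×20.8×(1180−468) = 52000 J.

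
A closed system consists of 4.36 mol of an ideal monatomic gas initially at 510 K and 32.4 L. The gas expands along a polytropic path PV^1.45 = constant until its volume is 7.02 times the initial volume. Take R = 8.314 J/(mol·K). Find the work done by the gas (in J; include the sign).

P₁ = nRT₁/V₁ = 4.36×8.314×510/32.4 = 571 kPa.
Polytropic n=1.45: T₂ = T₁(V₁/V₂)^(n−1) = 510×(0.142)^0.45 = 212 K; P₂ = P₁(V₁/V₂)^n = 33.8 kPa.
W = (P₁V₁−P₂V₂)/(n−1) = (571×32.4−33.8×227)/0.45 = 24000 J.

24000 J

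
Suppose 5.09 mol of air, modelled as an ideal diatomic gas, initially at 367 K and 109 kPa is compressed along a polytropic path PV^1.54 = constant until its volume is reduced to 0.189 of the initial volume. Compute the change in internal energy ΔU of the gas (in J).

56600 J

V₁ = nRT₁/P₁ = 5.09×8.314×367/109 = 142 L.
Polytropic n=1.54: T₂ = T₁(V₁/V₂)^(n−1) = 367×(5.29)^0.54 = 902 K; P₂ = P₁(V₁/V₂)^n = 1420 kPa.
For an ideal gas ΔU = nCvΔT with Cv = (5/2)R = 20.8 J/(mol·K).
ΔU = 5.09×20.8×(902−367) = 56600 J.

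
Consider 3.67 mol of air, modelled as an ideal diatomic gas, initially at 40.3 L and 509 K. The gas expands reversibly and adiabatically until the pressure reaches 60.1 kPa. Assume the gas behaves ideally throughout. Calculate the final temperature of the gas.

P₁ = nRT₁/V₁ = 3.67×8.314×509/40.3 = 385 kPa.
Adiabatic: T₂/T₁ = (P₂/P₁)^((γ−1)/γ) ⇒ T₂ = 509×(0.156)^0.286 = 299 K; V₂ = 152 L.

299 K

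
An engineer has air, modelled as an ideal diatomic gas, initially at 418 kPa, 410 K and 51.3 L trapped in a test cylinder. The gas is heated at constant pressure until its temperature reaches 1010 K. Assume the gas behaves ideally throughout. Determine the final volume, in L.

Isobaric: P stays 418 kPa; V/T = const ⇒ T₂ = 1010 K, V₂ = 126 L.

126 L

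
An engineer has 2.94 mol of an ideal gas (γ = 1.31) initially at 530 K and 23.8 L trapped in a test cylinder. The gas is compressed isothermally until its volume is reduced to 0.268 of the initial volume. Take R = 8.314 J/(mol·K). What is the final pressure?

2030 kPa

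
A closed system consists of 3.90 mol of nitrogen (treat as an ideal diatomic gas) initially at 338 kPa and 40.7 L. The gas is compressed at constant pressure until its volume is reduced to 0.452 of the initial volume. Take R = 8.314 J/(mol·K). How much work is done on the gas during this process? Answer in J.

7540 J

T₁ = P₁V₁/(nR) = 338×40.7/(3.90×8.314) = 424 K.
Isobaric: P stays 338 kPa; V/T = const ⇒ T₂ = 192 K, V₂ = 18.4 L.
W = PΔV = 338×(18.4−40.7) kPa·L = -7540 J.
Work done on the gas = −W_by = 7540 J.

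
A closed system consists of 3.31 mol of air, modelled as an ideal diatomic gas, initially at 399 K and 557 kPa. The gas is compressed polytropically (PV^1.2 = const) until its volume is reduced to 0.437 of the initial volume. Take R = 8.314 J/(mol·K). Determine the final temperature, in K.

V₁ = nRT₁/P₁ = 3.31×8.314×399/557 = 19.7 L.
Polytropic n=1.2: T₂ = T₁(V₁/V₂)^(n−1) = 399×(2.29)^0.20 = 471 K; P₂ = P₁(V₁/V₂)^n = 1500 kPa.

471 K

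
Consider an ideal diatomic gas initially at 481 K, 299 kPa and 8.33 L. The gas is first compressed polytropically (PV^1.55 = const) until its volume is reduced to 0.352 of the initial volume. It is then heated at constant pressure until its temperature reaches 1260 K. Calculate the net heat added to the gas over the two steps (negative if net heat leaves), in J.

n = P₁V₁/(RT₁) = 299×8.33/(8.314×481) = 0.623 mol.
Step 1 — Polytropic n=1.55: T₂ = T₁(V₁/V₂)^(n−1) = 481×(2.84)^0.55 = 854 K; P₂ = P₁(V₁/V₂)^n = 1510 kPa.
W = (P₁V₁−P₂V₂)/(n−1) = (299×8.33−1510×2.93)/0.55 = -3510 J.
ΔU = nCvΔT = 0.623×20.8×(854−481) = 4830 J.
Q = ΔU + W = 1320 J.
State after step 1: P = 1510 kPa, V = 2.93 L, T = 854 K.
Step 2 — Isobaric: P stays 1510 kPa; V/T = const ⇒ T₂ = 1260 K, V₂ = 4.33 L.
W = PΔV = 1510×(4.33−2.93) kPa·L = 2100 J.
ΔU = nCvΔT = 0.623×20.8×(1260−854) = 5250 J.
Q = ΔU + W = nCpΔT = 7350 J.
Net over both steps: W = -1410 J, Q = 8670 J, ΔU = 10100 J.

8670 J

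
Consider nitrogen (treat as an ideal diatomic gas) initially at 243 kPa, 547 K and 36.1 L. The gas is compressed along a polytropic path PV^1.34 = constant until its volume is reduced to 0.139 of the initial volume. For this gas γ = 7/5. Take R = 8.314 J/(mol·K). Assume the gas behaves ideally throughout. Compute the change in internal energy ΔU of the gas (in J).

21000 J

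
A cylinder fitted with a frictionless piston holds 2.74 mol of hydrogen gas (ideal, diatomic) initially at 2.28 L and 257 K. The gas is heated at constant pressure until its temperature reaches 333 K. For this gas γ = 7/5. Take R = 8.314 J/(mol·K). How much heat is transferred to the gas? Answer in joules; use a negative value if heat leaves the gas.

P₁ = nRT₁/V₁ = 2.74×8.314×257/2.28 = 2570 kPa.
Isobaric: P stays 2570 kPa; V/T = const ⇒ T₂ = 333 K, V₂ = 2.95 L.
W = PΔV = 2570×(2.95−2.28) kPa·L = 1730 J.
ΔU = nCvΔT = 2.74×20.8×(333−257) = 4330 J.
Q = ΔU + W = nCpΔT = 6060 J.

6060 J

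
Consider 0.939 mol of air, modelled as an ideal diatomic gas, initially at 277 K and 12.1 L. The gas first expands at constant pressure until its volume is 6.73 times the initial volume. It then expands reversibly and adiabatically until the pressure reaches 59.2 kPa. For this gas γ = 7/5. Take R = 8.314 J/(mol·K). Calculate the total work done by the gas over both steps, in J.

22200 J

P₁ = nRT₁/V₁ = 0.939×8.314×277/12.1 = 179 kPa.
Step 1 — Isobaric: P stays 179 kPa; V/T = const ⇒ T₂ = 1860 K, V₂ = 81.4 L.
W = PΔV = 179×(81.4−12.1) kPa·L = 12400 J.
ΔU = nCvΔT = 0.939×20.8×(1860−277) = 31000 J.
Q = ΔU + W = nCpΔT = 43400 J.
State after step 1: P = 179 kPa, V = 81.4 L, T = 1860 K.
Step 2 — Adiabatic: T₂/T₁ = (P₂/P₁)^((γ−1)/γ) ⇒ T₂ = 1860×(0.331)^0.286 = 1360 K; V₂ = 179 L.
ΔU = nCvΔT = 0.939×20.8×(1360−1860) = -9850 J.
Q = 0 for an adiabatic process, so W = −ΔU = 9850 J.
Net over both steps: W = 22200 J, Q = 43400 J, ΔU = 21100 J.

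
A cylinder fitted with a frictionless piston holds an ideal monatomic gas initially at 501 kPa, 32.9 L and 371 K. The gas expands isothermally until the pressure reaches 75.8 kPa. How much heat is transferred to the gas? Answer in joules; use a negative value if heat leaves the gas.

n = P₁V₁/(RT₁) = 501×32.9/(8.314×371) = 5.34 mol.
Isothermal: T stays 371 K; PV = const ⇒ V₂ = 217 L, P₂ = 75.8 kPa.
ΔU = 0 (ideal gas, T constant).
W = nRT ln(V₂/V₁) = 5.34×8.314×371×ln(6.61) = 31100 J.
Q = ΔU + W = 31100 J.

31100 J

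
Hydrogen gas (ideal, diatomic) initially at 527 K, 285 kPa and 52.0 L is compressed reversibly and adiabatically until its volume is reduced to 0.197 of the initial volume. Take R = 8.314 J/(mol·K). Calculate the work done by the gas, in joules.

-33900 J

n = P₁V₁/(RT₁) = 285×52.0/(8.314×527) = 3.38 mol.
Adiabatic: TV^(γ−1) = const ⇒ T₂ = 527×(5.08)^0.400 = 1010 K; PV^γ = const ⇒ P₂ = 2770 kPa.
ΔU = nCvΔT = 3.38×20.8×(1010−527) = 33900 J.
Q = 0 for an adiabatic process, so W = −ΔU = -33900 J.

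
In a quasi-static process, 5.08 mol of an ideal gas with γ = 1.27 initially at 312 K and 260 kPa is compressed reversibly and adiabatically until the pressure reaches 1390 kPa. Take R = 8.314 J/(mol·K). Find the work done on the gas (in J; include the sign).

20900 J

V₁ = nRT₁/P₁ = 5.08×8.314×312/260 = 50.7 L.
Adiabatic: T₂/T₁ = (P₂/P₁)^((γ−1)/γ) ⇒ T₂ = 312×(5.35)^0.213 = 446 K; V₂ = 13.5 L.
ΔU = nCvΔT = 5.08×30.8×(446−312) = 20900 J.
Q = 0 for an adiabatic process, so W = −ΔU = -20900 J.
Work done on the gas = −W_by = 20900 J.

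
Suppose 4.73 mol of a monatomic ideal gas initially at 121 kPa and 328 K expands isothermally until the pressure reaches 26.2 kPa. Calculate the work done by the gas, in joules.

V₁ = nRT₁/P₁ = 4.73×8.314×328/121 = 107 L.
Isothermal: T stays 328 K; PV = const ⇒ V₂ = 492 L, P₂ = 26.2 kPa.
W = nRT ln(V₂/V₁) = 4.73×8.314×328×ln(4.62) = 19700 J.

19700 J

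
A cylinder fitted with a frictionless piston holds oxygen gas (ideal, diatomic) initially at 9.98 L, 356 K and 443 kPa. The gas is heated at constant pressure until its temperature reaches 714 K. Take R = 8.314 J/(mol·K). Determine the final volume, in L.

20.0 L

Isobaric: P stays 443 kPa; V/T = const ⇒ T₂ = 714 K, V₂ = 20.0 L.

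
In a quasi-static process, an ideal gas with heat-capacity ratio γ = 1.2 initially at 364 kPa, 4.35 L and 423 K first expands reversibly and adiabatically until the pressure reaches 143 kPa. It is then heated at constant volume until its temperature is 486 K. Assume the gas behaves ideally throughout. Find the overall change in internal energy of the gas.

n = P₁V₁/(RT₁) = 364×4.35/(8.314×423) = 0.450 mol.
Step 1 — Adiabatic: T₂/T₁ = (P₂/P₁)^((γ−1)/γ) ⇒ T₂ = 423×(0.393)^0.167 = 362 K; V₂ = 9.48 L.
ΔU = nCvΔT = 0.450×41.6×(362−423) = -1140 J.
Q = 0 for an adiabatic process, so W = −ΔU = 1140 J.
State after step 1: P = 143 kPa, V = 9.48 L, T = 362 K.
Step 2 — Isochoric: V stays 9.48 L; P/T = const ⇒ T₂ = 486 K, P₂ = 192 kPa.
W = 0 (no volume change).
ΔU = nCvΔT = 0.450×41.6×(486−362) = 2320 J.
Q = ΔU = 2320 J.
Net over both steps: W = 1140 J, Q = 2320 J, ΔU = 1180 J.

1180 J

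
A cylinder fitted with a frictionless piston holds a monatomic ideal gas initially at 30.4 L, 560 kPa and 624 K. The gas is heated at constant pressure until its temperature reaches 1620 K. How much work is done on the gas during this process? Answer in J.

n = P₁V₁/(RT₁) = 560×30.4/(8.314×624) = 3.28 mol.
Isobaric: P stays 560 kPa; V/T = const ⇒ T₂ = 1620 K, V₂ = 78.9 L.
W = PΔV = 560×(78.9−30.4) kPa·L = 27200 J.
Work done on the gas = −W_by = -27200 J.

-27200 J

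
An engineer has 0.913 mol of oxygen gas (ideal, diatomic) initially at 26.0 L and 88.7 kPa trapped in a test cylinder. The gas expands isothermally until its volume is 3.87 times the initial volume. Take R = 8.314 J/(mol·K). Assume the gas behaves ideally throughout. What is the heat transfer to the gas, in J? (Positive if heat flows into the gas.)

T₁ = P₁V₁/(nR) = 88.7×26.0/(0.913×8.314) = 304 K.
Isothermal: T stays 304 K; PV = const ⇒ V₂ = 101 L, P₂ = 22.9 kPa.
ΔU = 0 (ideal gas, T constant).
W = nRT ln(V₂/V₁) = 0.913×8.314×304×ln(3.87) = 3120 J.
Q = ΔU + W = 3120 J.

3120 J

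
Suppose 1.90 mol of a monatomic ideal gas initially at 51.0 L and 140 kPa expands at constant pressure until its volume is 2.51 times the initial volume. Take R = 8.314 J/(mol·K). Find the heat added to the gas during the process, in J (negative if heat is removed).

T₁ = P₁V₁/(nR) = 140×51.0/(1.90×8.314) = 452 K.
Isobaric: P stays 140 kPa; V/T = const ⇒ T₂ = 1130 K, V₂ = 128 L.
W = PΔV = 140×(128−51.0) kPa·L = 10800 J.
ΔU = nCvΔT = 1.90×12.5×(1130−452) = 16200 J.
Q = ΔU + W = nCpΔT = 27000 J.

27000 J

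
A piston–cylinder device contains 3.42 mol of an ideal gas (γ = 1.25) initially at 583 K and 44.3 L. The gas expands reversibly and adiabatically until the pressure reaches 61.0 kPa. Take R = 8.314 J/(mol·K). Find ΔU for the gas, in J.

P₁ = nRT₁/V₁ = 3.42×8.314×583/44.3 = 374 kPa.
Adiabatic: T₂/T₁ = (P₂/P₁)^((γ−1)/γ) ⇒ T₂ = 583×(0.163)^0.200 = 406 K; V₂ = 189 L.
For an ideal gas ΔU = nCvΔT with Cv = R/(γ−1) = 33.3 J/(mol·K).
ΔU = 3.42×33.3×(406−583) = -20200 J.

-20200 J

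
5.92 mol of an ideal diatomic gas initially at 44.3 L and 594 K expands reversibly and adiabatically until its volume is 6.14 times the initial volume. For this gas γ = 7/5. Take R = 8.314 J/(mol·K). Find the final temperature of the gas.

287 K

P₁ = nRT₁/V₁ = 5.92×8.314×594/44.3 = 660 kPa.
Adiabatic: TV^(γ−1) = const ⇒ T₂ = 594×(0.163)^0.400 = 287 K; PV^γ = const ⇒ P₂ = 52.0 kPa.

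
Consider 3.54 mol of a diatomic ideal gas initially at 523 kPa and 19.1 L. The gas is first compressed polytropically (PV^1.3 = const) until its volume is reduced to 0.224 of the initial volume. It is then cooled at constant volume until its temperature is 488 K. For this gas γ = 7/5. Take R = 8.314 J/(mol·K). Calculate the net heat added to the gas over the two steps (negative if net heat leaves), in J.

T₁ = P₁V₁/(nR) = 523×19.1/(3.54×8.314) = 339 K.
Step 1 — Polytropic n=1.3: T₂ = T₁(V₁/V₂)^(n−1) = 339×(4.46)^0.30 = 532 K; P₂ = P₁(V₁/V₂)^n = 3660 kPa.
W = (P₁V₁−P₂V₂)/(n−1) = (523×19.1−3660×4.28)/0.30 = -18900 J.
ΔU = nCvΔT = 3.54×20.8×(532−339) = 14100 J.
Q = ΔU + W = -4720 J.
State after step 1: P = 3660 kPa, V = 4.28 L, T = 532 K.
Step 2 — Isochoric: V stays 4.28 L; P/T = const ⇒ T₂ = 488 K, P₂ = 3360 kPa.
W = 0 (no volume change).
ΔU = nCvΔT = 3.54×20.8×(488−532) = -3210 J.
Q = ΔU = -3210 J.
Net over both steps: W = -18900 J, Q = -7930 J, ΔU = 10900 J.

-7930 J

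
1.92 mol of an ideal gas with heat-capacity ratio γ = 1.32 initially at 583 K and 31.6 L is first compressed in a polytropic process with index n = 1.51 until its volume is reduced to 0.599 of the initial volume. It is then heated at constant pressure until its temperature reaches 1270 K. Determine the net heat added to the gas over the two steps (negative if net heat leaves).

37000 J

P₁ = nRT₁/V₁ = 1.92×8.314×583/31.6 = 295 kPa.
Step 1 — Polytropic n=1.51: T₂ = T₁(V₁/V₂)^(n−1) = 583×(1.67)^0.51 = 757 K; P₂ = P₁(V₁/V₂)^n = 639 kPa.
W = (P₁V₁−P₂V₂)/(n−1) = (295×31.6−639×18.9)/0.51 = -5450 J.
ΔU = nCvΔT = 1.92×26.0×(757−583) = 8690 J.
Q = ΔU + W = 3240 J.
State after step 1: P = 639 kPa, V = 18.9 L, T = 757 K.
Step 2 — Isobaric: P stays 639 kPa; V/T = const ⇒ T₂ = 1270 K, V₂ = 31.7 L.
W = PΔV = 639×(31.7−18.9) kPa·L = 8190 J.
ΔU = nCvΔT = 1.92×26.0×(1270−757) = 25600 J.
Q = ΔU + W = nCpΔT = 33800 J.
Net over both steps: W = 2740 J, Q = 37000 J, ΔU = 34300 J.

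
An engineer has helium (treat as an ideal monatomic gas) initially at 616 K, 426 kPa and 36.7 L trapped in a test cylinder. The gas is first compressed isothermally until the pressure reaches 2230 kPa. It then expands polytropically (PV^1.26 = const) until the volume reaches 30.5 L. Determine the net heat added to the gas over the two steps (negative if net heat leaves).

-14200 J

n = P₁V₁/(RT₁) = 426×36.7/(8.314×616) = 3.05 mol.
Step 1 — Isothermal: T stays 616 K; PV = const ⇒ V₂ = 7.01 L, P₂ = 2230 kPa.
ΔU = 0 (ideal gas, T constant).
W = nRT ln(V₂/V₁) = 3.05×8.314×616×ln(0.191) = -25900 J.
Q = ΔU + W = -25900 J.
State after step 1: P = 2230 kPa, V = 7.01 L, T = 616 K.
Step 2 — Polytropic n=1.26: T₂ = T₁(V₁/V₂)^(n−1) = 616×(0.230)^0.26 = 420 K; P₂ = P₁(V₁/V₂)^n = 350 kPa.
W = (P₁V₁−P₂V₂)/(n−1) = (2230×7.01−350×30.5)/0.26 = 19100 J.
ΔU = nCvΔT = 3.05×12.5×(420−616) = -7450 J.
Q = ΔU + W = 11700 J.
Net over both steps: W = -6780 J, Q = -14200 J, ΔU = -7450 J.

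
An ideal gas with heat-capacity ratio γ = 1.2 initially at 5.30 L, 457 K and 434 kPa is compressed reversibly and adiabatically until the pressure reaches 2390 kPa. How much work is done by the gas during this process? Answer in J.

n = P₁V₁/(RT₁) = 434×5.30/(8.314×457) = 0.605 mol.
Adiabatic: T₂/T₁ = (P₂/P₁)^((γ−1)/γ) ⇒ T₂ = 457×(5.51)^0.167 = 607 K; V₂ = 1.28 L.
ΔU = nCvΔT = 0.605×41.6×(607−457) = 3780 J.
Q = 0 for an adiabatic process, so W = −ΔU = -3780 J.

-3780 J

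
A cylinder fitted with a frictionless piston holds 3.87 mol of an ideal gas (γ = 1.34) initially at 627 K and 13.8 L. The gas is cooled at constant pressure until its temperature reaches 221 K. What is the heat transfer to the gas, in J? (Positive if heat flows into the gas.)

-51500 J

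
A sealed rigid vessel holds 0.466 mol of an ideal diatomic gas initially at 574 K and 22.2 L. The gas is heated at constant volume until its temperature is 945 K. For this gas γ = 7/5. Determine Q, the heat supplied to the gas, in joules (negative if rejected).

P₁ = nRT₁/V₁ = 0.466×8.314×574/22.2 = 100 kPa.
Isochoric: V stays 22.2 L; P/T = const ⇒ T₂ = 945 K, P₂ = 165 kPa.
W = 0 (no volume change).
ΔU = nCvΔT = 0.466×20.8×(945−574) = 3590 J.
Q = ΔU = 3590 J.

3590 J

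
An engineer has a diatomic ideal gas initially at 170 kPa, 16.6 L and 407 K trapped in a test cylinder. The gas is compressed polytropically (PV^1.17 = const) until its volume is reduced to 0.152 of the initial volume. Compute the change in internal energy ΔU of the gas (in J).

n = P₁V₁/(RT₁) = 170×16.6/(8.314×407) = 0.834 mol.
Polytropic n=1.17: T₂ = T₁(V₁/V₂)^(n−1) = 407×(6.58)^0.17 = 561 K; P₂ = P₁(V₁/V₂)^n = 1540 kPa.
For an ideal gas ΔU = nCvΔT with Cv = (5/2)R = 20.8 J/(mol·K).
ΔU = 0.834×20.8×(561−407) = 2660 J.

2660 J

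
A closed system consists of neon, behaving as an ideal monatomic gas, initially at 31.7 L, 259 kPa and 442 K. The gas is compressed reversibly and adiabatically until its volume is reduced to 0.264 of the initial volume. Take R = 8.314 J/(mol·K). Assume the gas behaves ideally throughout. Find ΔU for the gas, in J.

n = P₁V₁/(RT₁) = 259×31.7/(8.314×442) = 2.23 mol.
Adiabatic: TV^(γ−1) = const ⇒ T₂ = 442×(3.79)^0.667 = 1070 K; PV^γ = const ⇒ P₂ = 2380 kPa.
For an ideal gas ΔU = nCvΔT with Cv = (3/2)R = 12.5 J/(mol·K).
ΔU = 2.23×12.5×(1070−442) = 17600 J.

17600 J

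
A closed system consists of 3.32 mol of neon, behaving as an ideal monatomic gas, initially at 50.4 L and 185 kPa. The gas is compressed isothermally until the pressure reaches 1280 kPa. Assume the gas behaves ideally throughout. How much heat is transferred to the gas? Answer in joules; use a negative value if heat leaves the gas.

T₁ = P₁V₁/(nR) = 185×50.4/(3.32×8.314) = 338 K.
Isothermal: T stays 338 K; PV = const ⇒ V₂ = 7.28 L, P₂ = 1280 kPa.
ΔU = 0 (ideal gas, T constant).
W = nRT ln(V₂/V₁) = 3.32×8.314×338×ln(0.145) = -18000 J.
Q = ΔU + W = -18000 J.

-18000 J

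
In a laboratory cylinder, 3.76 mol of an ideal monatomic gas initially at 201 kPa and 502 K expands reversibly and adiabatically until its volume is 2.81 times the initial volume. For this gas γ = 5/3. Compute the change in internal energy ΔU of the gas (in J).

-11700 J

V₁ = nRT₁/P₁ = 3.76×8.314×502/201 = 78.1 L.
Adiabatic: TV^(γ−1) = const ⇒ T₂ = 502×(0.356)^0.667 = 252 K; PV^γ = const ⇒ P₂ = 35.9 kPa.
For an ideal gas ΔU = nCvΔT with Cv = (3/2)R = 12.5 J/(mol·K).
ΔU = 3.76×12.5×(252−502) = -11700 J.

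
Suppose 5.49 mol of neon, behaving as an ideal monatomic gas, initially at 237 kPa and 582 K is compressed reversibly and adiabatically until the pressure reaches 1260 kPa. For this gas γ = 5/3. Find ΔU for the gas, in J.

37900 J

V₁ = nRT₁/P₁ = 5.49×8.314×582/237 = 112 L.
Adiabatic: T₂/T₁ = (P₂/P₁)^((γ−1)/γ) ⇒ T₂ = 582×(5.32)^0.400 = 1140 K; V₂ = 41.1 L.
For an ideal gas ΔU = nCvΔT with Cv = (3/2)R = 12.5 J/(mol·K).
ΔU = 5.49×12.5×(1140−582) = 37900 J.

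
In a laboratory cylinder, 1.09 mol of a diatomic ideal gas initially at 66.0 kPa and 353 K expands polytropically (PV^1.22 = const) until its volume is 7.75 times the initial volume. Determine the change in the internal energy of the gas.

V₁ = nRT₁/P₁ = 1.09×8.314×353/66.0 = 48.5 L.
Polytropic n=1.22: T₂ = T₁(V₁/V₂)^(n−1) = 353×(0.129)^0.22 = 225 K; P₂ = P₁(V₁/V₂)^n = 5.43 kPa.
For an ideal gas ΔU = nCvΔT with Cv = (5/2)R = 20.8 J/(mol·K).
ΔU = 1.09×20.8×(225−353) = -2900 J.

-2900 J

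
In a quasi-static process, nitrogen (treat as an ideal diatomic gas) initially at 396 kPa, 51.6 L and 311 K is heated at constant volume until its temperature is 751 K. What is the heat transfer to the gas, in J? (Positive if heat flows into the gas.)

n = P₁V₁/(RT₁) = 396×51.6/(8.314×311) = 7.90 mol.
Isochoric: V stays 51.6 L; P/T = const ⇒ T₂ = 751 K, P₂ = 956 kPa.
W = 0 (no volume change).
ΔU = nCvΔT = 7.90×20.8×(751−311) = 72300 J.
Q = ΔU = 72300 J.

72300 J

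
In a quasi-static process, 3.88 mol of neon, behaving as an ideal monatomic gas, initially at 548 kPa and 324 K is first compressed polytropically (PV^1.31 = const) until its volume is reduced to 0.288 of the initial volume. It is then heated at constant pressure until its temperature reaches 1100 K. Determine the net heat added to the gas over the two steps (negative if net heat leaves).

V₁ = nRT₁/P₁ = 3.88×8.314×324/548 = 19.1 L.
Step 1 — Polytropic n=1.31: T₂ = T₁(V₁/V₂)^(n−1) = 324×(3.47)^0.31 = 477 K; P₂ = P₁(V₁/V₂)^n = 2800 kPa.
W = (P₁V₁−P₂V₂)/(n−1) = (548×19.1−2800×5.49)/0.31 = -15900 J.
ΔU = nCvΔT = 3.88×12.5×(477−324) = 7380 J.
Q = ΔU + W = -8490 J.
State after step 1: P = 2800 kPa, V = 5.49 L, T = 477 K.
Step 2 — Isobaric: P stays 2800 kPa; V/T = const ⇒ T₂ = 1100 K, V₂ = 12.7 L.
W = PΔV = 2800×(12.7−5.49) kPa·L = 20100 J.
ΔU = nCvΔT = 3.88×12.5×(1100−477) = 30200 J.
Q = ΔU + W = nCpΔT = 50300 J.
Net over both steps: W = 4230 J, Q = 41800 J, ΔU = 37500 J.

41800 J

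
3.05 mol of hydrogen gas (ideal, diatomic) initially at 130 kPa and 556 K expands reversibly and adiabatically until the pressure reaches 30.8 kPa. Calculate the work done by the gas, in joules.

V₁ = nRT₁/P₁ = 3.05×8.314×556/130 = 108 L.
Adiabatic: T₂/T₁ = (P₂/P₁)^((γ−1)/γ) ⇒ T₂ = 556×(0.237)^0.286 = 368 K; V₂ = 303 L.
ΔU = nCvΔT = 3.05×20.8×(368−556) = -11900 J.
Q = 0 for an adiabatic process, so W = −ΔU = 11900 J.

11900 J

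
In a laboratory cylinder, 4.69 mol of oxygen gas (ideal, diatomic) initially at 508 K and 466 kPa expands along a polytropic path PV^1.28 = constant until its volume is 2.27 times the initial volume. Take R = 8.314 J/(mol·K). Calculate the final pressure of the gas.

163 kPa

V₁ = nRT₁/P₁ = 4.69×8.314×508/466 = 42.5 L.
Polytropic n=1.28: T₂ = T₁(V₁/V₂)^(n−1) = 508×(0.441)^0.28 = 404 K; P₂ = P₁(V₁/V₂)^n = 163 kPa.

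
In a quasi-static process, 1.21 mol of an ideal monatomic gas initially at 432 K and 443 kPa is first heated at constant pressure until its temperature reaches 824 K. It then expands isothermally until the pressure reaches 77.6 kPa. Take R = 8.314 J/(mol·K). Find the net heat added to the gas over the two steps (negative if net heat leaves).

24300 J

V₁ = nRT₁/P₁ = 1.21×8.314×432/443 = 9.81 L.
Step 1 — Isobaric: P stays 443 kPa; V/T = const ⇒ T₂ = 824 K, V₂ = 18.7 L.
W = PΔV = 443×(18.7−9.81) kPa·L = 3940 J.
ΔU = nCvΔT = 1.21×12.5×(824−432) = 5920 J.
Q = ΔU + W = nCpΔT = 9860 J.
State after step 1: P = 443 kPa, V = 18.7 L, T = 824 K.
Step 2 — Isothermal: T stays 824 K; PV = const ⇒ V₂ = 107 L, P₂ = 77.6 kPa.
ΔU = 0 (ideal gas, T constant).
W = nRT ln(V₂/V₁) = 1.21×8.314×824×ln(5.71) = 14400 J.
Q = ΔU + W = 14400 J.
Net over both steps: W = 18400 J, Q = 24300 J, ΔU = 5920 J.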